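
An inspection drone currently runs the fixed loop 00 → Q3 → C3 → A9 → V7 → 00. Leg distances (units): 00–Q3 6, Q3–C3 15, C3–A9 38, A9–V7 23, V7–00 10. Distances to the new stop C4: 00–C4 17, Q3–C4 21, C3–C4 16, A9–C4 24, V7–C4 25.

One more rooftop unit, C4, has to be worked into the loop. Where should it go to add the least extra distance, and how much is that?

+2 — insert C4 between C3 and A9.

Insertion cost between consecutive stops i–j is d(i,C4) + d(C4,j) − d(i,j):
  between 00 and Q3: 17 + 21 − 6 = 32
  between Q3 and C3: 21 + 16 − 15 = 22
  between C3 and A9: 16 + 24 − 38 = 2
  between A9 and V7: 24 + 25 − 23 = 26
  between V7 and 00: 25 + 17 − 10 = 32
Cheapest insertion is between C3 and A9, adding 2.
New total = 92 + 2 = 94.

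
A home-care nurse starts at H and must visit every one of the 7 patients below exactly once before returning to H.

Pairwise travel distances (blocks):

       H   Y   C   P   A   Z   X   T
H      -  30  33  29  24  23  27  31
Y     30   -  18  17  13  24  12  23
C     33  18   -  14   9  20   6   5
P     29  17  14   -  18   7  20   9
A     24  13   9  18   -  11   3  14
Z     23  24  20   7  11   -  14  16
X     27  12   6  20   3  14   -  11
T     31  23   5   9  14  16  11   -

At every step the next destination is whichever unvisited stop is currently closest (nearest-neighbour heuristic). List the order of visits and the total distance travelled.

96 blocks along H → Z → P → T → C → X → A → Y → H.

At H the remaining stops are Z 23, A 24, X 27, P 29, Y 30, T 31, C 33; go to Z.
At Z the remaining stops are P 7, A 11, X 14, T 16, C 20, Y 24; go to P.
At P the remaining stops are T 9, C 14, Y 17, A 18, X 20; go to T.
At T the remaining stops are C 5, X 11, A 14, Y 23; go to C.
At C the remaining stops are X 6, A 9, Y 18; go to X.
At X the remaining stops are A 3, Y 12; go to A.
At A the remaining stops are Y 13; go to Y.
Return Y→H: 30.
Total = 23 + 7 + 9 + 5 + 6 + 3 + 13 + 30 = 96.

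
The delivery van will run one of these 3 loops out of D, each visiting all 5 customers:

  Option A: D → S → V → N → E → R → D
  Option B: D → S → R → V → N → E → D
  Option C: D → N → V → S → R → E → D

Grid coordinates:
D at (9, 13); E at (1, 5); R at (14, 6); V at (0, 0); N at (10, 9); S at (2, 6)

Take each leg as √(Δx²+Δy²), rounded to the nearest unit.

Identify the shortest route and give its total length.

59 — Option C is the shortest.

Option A: 10 + 6 + 13 + 10 + 13 + 9 = 61
Option B: 10 + 12 + 15 + 13 + 10 + 11 = 71
Option C: 4 + 13 + 6 + 12 + 13 + 11 = 59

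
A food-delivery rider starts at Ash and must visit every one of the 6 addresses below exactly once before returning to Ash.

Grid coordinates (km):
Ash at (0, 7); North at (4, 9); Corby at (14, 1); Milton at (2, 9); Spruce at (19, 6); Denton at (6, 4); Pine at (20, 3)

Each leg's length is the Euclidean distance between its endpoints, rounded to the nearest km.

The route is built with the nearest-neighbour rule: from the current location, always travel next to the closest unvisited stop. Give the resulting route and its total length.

Ash → [Milton:3 / North:4 / Denton:7 / Corby:15 / Spruce:19 / Pine:20] → Milton (3)
Milton → [North:2 / Denton:6 / Corby:14 / Spruce:17 / Pine:19] → North (2)
North → [Denton:5 / Corby:13 / Spruce:15 / Pine:17] → Denton (5)
Denton → [Corby:9 / Spruce:13 / Pine:14] → Corby (9)
Corby → [Pine:6 / Spruce:7] → Pine (6)
Pine → [Spruce:3] → Spruce (3)
Return Spruce→Ash: 19.
Total = 3 + 2 + 5 + 9 + 6 + 3 + 19 = 47.

Total distance 47 km via the nearest-neighbour route Ash → Milton → North → Denton → Corby → Pine → Spruce → Ash.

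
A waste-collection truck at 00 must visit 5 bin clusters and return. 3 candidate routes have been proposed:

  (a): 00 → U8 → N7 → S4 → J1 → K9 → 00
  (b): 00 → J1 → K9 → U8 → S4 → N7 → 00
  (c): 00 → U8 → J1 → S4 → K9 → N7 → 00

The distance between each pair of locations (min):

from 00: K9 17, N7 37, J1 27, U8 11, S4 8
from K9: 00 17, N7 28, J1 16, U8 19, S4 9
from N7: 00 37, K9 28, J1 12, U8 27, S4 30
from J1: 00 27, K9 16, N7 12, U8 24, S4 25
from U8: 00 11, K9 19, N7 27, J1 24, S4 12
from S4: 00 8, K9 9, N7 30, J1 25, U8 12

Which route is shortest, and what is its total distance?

126 min — (a) is the shortest.

(a): 11 + 27 + 30 + 25 + 16 + 17 = 126
(b): 27 + 16 + 19 + 12 + 30 + 37 = 141
(c): 11 + 24 + 25 + 9 + 28 + 37 = 134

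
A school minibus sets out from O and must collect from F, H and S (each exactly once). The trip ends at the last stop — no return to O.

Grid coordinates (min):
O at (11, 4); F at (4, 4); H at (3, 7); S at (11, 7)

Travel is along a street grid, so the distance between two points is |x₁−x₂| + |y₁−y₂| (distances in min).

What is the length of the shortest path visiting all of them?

Minimum one-way distance = 15 min.

There are 3! = 6 possible orderings.
O → F → H → S: 7+4+8 = 19
O → F → S → H: 7+10+8 = 25
O → H → F → S: 11+4+10 = 25
O → H → S → F: 11+8+10 = 29
O → S → F → H: 3+10+4 = 17
O → S → H → F: 3+8+4 = 15
The minimum is 15.
One shortest path: O → S → H → F.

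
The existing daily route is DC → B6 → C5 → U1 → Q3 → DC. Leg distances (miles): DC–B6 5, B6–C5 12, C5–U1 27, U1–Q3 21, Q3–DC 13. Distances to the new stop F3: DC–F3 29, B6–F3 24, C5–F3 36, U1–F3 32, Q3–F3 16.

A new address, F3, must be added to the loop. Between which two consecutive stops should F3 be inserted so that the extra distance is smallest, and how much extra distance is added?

Insertion cost between consecutive stops i–j is d(i,F3) + d(F3,j) − d(i,j):
  between DC and B6: 29 + 24 − 5 = 48
  between B6 and C5: 24 + 36 − 12 = 48
  between C5 and U1: 36 + 32 − 27 = 41
  between U1 and Q3: 32 + 16 − 21 = 27
  between Q3 and DC: 16 + 29 − 13 = 32
Cheapest insertion is between U1 and Q3, adding 27.
New total = 78 + 27 = 105.

Adding 27 miles by placing F3 on the U1–Q3 leg.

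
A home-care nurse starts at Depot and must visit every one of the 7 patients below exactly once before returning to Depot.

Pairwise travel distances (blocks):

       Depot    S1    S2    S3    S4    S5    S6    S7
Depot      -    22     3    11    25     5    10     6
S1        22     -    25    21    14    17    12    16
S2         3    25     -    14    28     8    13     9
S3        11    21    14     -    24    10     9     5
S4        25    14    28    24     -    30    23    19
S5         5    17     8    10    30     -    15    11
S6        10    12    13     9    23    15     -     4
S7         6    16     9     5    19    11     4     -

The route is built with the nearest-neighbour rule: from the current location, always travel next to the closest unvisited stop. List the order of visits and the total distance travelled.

81 blocks along Depot → S2 → S5 → S3 → S7 → S6 → S1 → S4 → Depot.

At Depot the remaining stops are S2 3, S5 5, S7 6, S6 10, S3 11, S1 22, S4 25; go to S2.
At S2 the remaining stops are S5 8, S7 9, S6 13, S3 14, S1 25, S4 28; go to S5.
At S5 the remaining stops are S3 10, S7 11, S6 15, S1 17, S4 30; go to S3.
At S3 the remaining stops are S7 5, S6 9, S1 21, S4 24; go to S7.
At S7 the remaining stops are S6 4, S1 16, S4 19; go to S6.
At S6 the remaining stops are S1 12, S4 23; go to S1.
At S1 the remaining stops are S4 14; go to S4.
Return S4→Depot: 25.
Total = 3 + 8 + 10 + 5 + 4 + 12 + 14 + 25 = 81.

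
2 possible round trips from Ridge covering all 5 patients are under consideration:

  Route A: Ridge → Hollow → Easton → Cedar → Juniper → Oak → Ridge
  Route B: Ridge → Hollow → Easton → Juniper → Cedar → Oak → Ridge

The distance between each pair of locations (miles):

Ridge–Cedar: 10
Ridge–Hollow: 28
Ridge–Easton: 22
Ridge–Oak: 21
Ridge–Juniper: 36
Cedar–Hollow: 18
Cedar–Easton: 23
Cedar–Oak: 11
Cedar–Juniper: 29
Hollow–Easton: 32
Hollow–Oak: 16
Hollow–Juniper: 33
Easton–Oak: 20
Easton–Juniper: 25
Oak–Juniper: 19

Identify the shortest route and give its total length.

Route A: 28 + 32 + 23 + 29 + 19 + 21 = 152
Route B: 28 + 32 + 25 + 29 + 11 + 21 = 146

Shortest is Route B, total 146 miles.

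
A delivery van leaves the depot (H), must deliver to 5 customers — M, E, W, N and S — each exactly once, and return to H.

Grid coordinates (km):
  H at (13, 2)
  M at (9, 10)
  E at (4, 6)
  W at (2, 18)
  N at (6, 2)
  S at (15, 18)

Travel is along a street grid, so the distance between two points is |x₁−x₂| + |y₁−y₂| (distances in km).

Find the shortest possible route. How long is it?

There are 60 distinct closed tours to check (reversals are equivalent).
H → M → E → W → N → S → H: 12+9+14+20+25+18 = 98
H → M → E → W → S → N → H: 12+9+14+13+25+7 = 80
H → M → E → N → W → S → H: 12+9+6+20+13+18 = 78
H → M → E → N → S → W → H: 12+9+6+25+13+27 = 92
H → M → E → S → W → N → H: 12+9+23+13+20+7 = 84
H → M → E → S → N → W → H: 12+9+23+25+20+27 = 116
H → M → W → E → N → S → H: 12+15+14+6+25+18 = 90
H → M → W → E → S → N → H: 12+15+14+23+25+7 = 96
H → M → W → N → E → S → H: 12+15+20+6+23+18 = 94
H → M → W → N → S → E → H: 12+15+20+25+23+13 = 108
H → M → W → S → E → N → H: 12+15+13+23+6+7 = 76
H → M → W → S → N → E → H: 12+15+13+25+6+13 = 84
H → M → N → E → W → S → H: 12+11+6+14+13+18 = 74
H → M → N → E → S → W → H: 12+11+6+23+13+27 = 92
… (46 more)
H → M → S → W → E → N → H: 12+14+13+14+6+7 = 66  ← best
The minimum is 66.
One optimal route: H → M → S → W → E → N → H (or its reverse).

66 km — the shortest possible round trip.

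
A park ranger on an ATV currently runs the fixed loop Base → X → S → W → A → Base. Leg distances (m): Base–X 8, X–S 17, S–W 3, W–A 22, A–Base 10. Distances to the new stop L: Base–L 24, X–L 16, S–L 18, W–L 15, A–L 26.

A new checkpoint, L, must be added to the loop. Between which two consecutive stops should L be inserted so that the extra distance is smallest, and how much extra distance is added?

Adding 17 m by placing L on the X–S leg.

Insertion cost between consecutive stops i–j is d(i,L) + d(L,j) − d(i,j):
  between Base and X: 24 + 16 − 8 = 32
  between X and S: 16 + 18 − 17 = 17
  between S and W: 18 + 15 − 3 = 30
  between W and A: 15 + 26 − 22 = 19
  between A and Base: 26 + 24 − 10 = 40
Cheapest insertion is between X and S, adding 17.
New total = 60 + 17 = 77.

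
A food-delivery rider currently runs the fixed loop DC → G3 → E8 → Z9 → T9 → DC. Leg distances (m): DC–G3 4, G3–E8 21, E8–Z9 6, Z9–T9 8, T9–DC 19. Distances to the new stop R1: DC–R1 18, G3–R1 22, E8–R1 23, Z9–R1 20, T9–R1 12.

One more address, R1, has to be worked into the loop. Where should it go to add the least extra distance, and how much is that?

Minimum extra distance: 11 m, inserting R1 between T9 and DC.

Insertion cost between consecutive stops i–j is d(i,R1) + d(R1,j) − d(i,j):
  between DC and G3: 18 + 22 − 4 = 36
  between G3 and E8: 22 + 23 − 21 = 24
  between E8 and Z9: 23 + 20 − 6 = 37
  between Z9 and T9: 20 + 12 − 8 = 24
  between T9 and DC: 12 + 18 − 19 = 11
Cheapest insertion is between T9 and DC, adding 11.
New total = 58 + 11 = 69.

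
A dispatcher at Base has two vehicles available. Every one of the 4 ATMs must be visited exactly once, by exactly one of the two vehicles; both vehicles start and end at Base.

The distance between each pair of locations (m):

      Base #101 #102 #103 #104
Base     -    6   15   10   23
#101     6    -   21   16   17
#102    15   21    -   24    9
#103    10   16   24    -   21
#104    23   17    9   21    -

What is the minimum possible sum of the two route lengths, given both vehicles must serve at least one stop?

67 m — the smallest possible combined total.

Try each way of splitting the stops between the two vehicles (each non-empty) and, for each split, find the best tour for each vehicle:
  {#101} + {#102, #103, #104}: 12 + 55 = 67
  {#102} + {#101, #103, #104}: 30 + 54 = 84
  {#101, #102} + {#103, #104}: 42 + 54 = 96
  {#103} + {#101, #102, #104}: 20 + 47 = 67
  {#101, #103} + {#102, #104}: 32 + 47 = 79
  {#102, #103} + {#101, #104}: 49 + 46 = 95
  … (7 splits in total)
Best: vehicle 1 Base → #101 → Base = 12; vehicle 2 Base → #102 → #104 → #103 → Base = 55; combined 67.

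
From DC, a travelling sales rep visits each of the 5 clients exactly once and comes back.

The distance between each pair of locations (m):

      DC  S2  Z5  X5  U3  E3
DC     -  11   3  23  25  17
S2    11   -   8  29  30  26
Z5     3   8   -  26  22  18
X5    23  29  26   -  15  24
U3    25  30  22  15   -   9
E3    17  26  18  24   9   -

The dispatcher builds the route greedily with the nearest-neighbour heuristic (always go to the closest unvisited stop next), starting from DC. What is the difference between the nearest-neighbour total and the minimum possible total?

DC: Z5=3, S2=11, E3=17, X5=23, U3=25 ⇒ Z5
Z5: S2=8, E3=18, U3=22, X5=26 ⇒ S2
S2: E3=26, X5=29, U3=30 ⇒ E3
E3: U3=9, X5=24 ⇒ U3
U3: X5=15 ⇒ X5
NN route DC → Z5 → S2 → E3 → U3 → X5 → DC costs 84.
Optimal: DC → Z5 → S2 → X5 → U3 → E3 → DC costs 81 (by enumerating all 60 distinct tours).
Excess = 84 − 81 = 3.

The nearest-neighbour route is 3 m longer than optimal.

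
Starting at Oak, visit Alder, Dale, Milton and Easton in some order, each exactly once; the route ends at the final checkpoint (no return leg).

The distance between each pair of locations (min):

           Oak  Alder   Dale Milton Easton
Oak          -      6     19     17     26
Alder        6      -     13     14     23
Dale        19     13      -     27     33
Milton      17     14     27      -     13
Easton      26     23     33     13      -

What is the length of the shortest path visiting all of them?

Shortest open route: 59 min.

There are 4! = 24 possible orderings.
Oak - Alder - Dale - Milton - Easton: 6+13+27+13 = 59
Oak - Alder - Dale - Easton - Milton: 6+13+33+13 = 65
Oak - Alder - Milton - Dale - Easton: 6+14+27+33 = 80
Oak - Alder - Milton - Easton - Dale: 6+14+13+33 = 66
Oak - Alder - Easton - Dale - Milton: 6+23+33+27 = 89
Oak - Alder - Easton - Milton - Dale: 6+23+13+27 = 69
Oak - Dale - Alder - Milton - Easton: 19+13+14+13 = 59
Oak - Dale - Alder - Easton - Milton: 19+13+23+13 = 68
Oak - Dale - Milton - Alder - Easton: 19+27+14+23 = 83
Oak - Dale - Milton - Easton - Alder: 19+27+13+23 = 82
Oak - Dale - Easton - Alder - Milton: 19+33+23+14 = 89
Oak - Dale - Easton - Milton - Alder: 19+33+13+14 = 79
Oak - Milton - Alder - Dale - Easton: 17+14+13+33 = 77
Oak - Milton - Alder - Easton - Dale: 17+14+23+33 = 87
… (10 more)
The minimum is 59.
One shortest path: Oak → Alder → Dale → Milton → Easton.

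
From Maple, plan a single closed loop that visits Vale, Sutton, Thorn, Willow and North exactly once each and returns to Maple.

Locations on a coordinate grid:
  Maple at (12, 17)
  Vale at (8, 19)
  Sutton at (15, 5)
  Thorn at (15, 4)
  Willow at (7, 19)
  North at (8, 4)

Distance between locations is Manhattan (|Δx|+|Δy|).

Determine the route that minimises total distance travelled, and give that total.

With 5 stops there are 5!/2 = 60 distinct round trips (a route and its reverse cost the same).
Maple → Vale → Sutton → Thorn → Willow → North → Maple: 6+21+1+23+16+17 = 84
Maple → Vale → Sutton → Thorn → North → Willow → Maple: 6+21+1+7+16+7 = 58
Maple → Vale → Sutton → Willow → Thorn → North → Maple: 6+21+22+23+7+17 = 96
Maple → Vale → Sutton → Willow → North → Thorn → Maple: 6+21+22+16+7+16 = 88
Maple → Vale → Sutton → North → Thorn → Willow → Maple: 6+21+8+7+23+7 = 72
Maple → Vale → Sutton → North → Willow → Thorn → Maple: 6+21+8+16+23+16 = 90
Maple → Vale → Thorn → Sutton → Willow → North → Maple: 6+22+1+22+16+17 = 84
Maple → Vale → Thorn → Sutton → North → Willow → Maple: 6+22+1+8+16+7 = 60
Maple → Vale → Thorn → Willow → Sutton → North → Maple: 6+22+23+22+8+17 = 98
Maple → Vale → Thorn → Willow → North → Sutton → Maple: 6+22+23+16+8+15 = 90
Maple → Vale → Thorn → North → Sutton → Willow → Maple: 6+22+7+8+22+7 = 72
Maple → Vale → Thorn → North → Willow → Sutton → Maple: 6+22+7+16+22+15 = 88
Maple → Vale → Willow → Sutton → Thorn → North → Maple: 6+1+22+1+7+17 = 54
Maple → Vale → Willow → Sutton → North → Thorn → Maple: 6+1+22+8+7+16 = 60
… (46 more)
Maple → Vale → Willow → North → Thorn → Sutton → Maple: 6+1+16+7+1+15 = 46  ← best
The minimum is 46.
One optimal route: Maple → Vale → Willow → North → Thorn → Sutton → Maple (or its reverse).

Shortest round trip = 46.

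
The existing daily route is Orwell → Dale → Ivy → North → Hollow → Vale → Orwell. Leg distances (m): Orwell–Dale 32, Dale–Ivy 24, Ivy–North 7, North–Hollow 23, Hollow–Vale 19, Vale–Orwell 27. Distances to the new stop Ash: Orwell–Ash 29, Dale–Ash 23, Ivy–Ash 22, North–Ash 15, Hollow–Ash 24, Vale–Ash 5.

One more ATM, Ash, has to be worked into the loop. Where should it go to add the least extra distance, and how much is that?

Adding 7 m by placing Ash on the Vale–Orwell leg.

Insertion cost between consecutive stops i–j is d(i,Ash) + d(Ash,j) − d(i,j):
  between Orwell and Dale: 29 + 23 − 32 = 20
  between Dale and Ivy: 23 + 22 − 24 = 21
  between Ivy and North: 22 + 15 − 7 = 30
  between North and Hollow: 15 + 24 − 23 = 16
  between Hollow and Vale: 24 + 5 − 19 = 10
  between Vale and Orwell: 5 + 29 − 27 = 7
Cheapest insertion is between Vale and Orwell, adding 7.
New total = 132 + 7 = 139.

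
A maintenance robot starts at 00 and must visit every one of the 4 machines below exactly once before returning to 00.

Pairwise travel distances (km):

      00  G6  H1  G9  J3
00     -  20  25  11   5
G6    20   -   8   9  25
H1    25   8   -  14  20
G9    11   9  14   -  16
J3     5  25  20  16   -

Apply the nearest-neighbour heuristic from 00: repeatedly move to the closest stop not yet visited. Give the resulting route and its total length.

Nearest-neighbour total = 63 km; route 00 → J3 → G9 → G6 → H1 → 00.

At 00 the remaining stops are J3 5, G9 11, G6 20, H1 25; go to J3.
At J3 the remaining stops are G9 16, H1 20, G6 25; go to G9.
At G9 the remaining stops are G6 9, H1 14; go to G6.
At G6 the remaining stops are H1 8; go to H1.
Return H1→00: 25.
Total = 5 + 16 + 9 + 8 + 25 = 63.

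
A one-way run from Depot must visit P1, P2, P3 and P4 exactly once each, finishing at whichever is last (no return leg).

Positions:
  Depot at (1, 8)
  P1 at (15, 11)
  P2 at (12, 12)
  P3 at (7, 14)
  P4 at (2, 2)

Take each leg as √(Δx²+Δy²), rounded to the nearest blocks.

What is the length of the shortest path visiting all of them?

There are 4! = 24 possible orderings.
Depot → P1 → P2 → P3 → P4: 14+3+5+13 = 35
Depot → P1 → P2 → P4 → P3: 14+3+14+13 = 44
Depot → P1 → P3 → P2 → P4: 14+9+5+14 = 42
Depot → P1 → P3 → P4 → P2: 14+9+13+14 = 50
Depot → P1 → P4 → P2 → P3: 14+16+14+5 = 49
Depot → P1 → P4 → P3 → P2: 14+16+13+5 = 48
Depot → P2 → P1 → P3 → P4: 12+3+9+13 = 37
Depot → P2 → P1 → P4 → P3: 12+3+16+13 = 44
Depot → P2 → P3 → P1 → P4: 12+5+9+16 = 42
Depot → P2 → P3 → P4 → P1: 12+5+13+16 = 46
Depot → P2 → P4 → P1 → P3: 12+14+16+9 = 51
Depot → P2 → P4 → P3 → P1: 12+14+13+9 = 48
Depot → P3 → P1 → P2 → P4: 8+9+3+14 = 34
Depot → P3 → P1 → P4 → P2: 8+9+16+14 = 47
… (10 more)
Depot → P4 → P3 → P2 → P1: 6+13+5+3 = 27  ← best
The minimum is 27.
One shortest path: Depot → P4 → P3 → P2 → P1.

27 blocks — the minimum one-way total.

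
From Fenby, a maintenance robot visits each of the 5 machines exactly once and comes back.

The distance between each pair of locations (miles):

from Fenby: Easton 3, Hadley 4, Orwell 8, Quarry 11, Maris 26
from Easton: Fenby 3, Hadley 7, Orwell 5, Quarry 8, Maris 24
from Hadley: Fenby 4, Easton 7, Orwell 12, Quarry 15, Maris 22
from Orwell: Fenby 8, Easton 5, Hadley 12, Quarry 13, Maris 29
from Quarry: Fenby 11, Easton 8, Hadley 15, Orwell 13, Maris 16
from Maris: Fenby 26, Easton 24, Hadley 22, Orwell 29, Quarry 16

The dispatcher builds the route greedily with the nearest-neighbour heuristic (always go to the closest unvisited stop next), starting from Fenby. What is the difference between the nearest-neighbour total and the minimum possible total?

The nearest-neighbour route is 14 miles longer than optimal.

Fenby: Easton=3, Hadley=4, Orwell=8, Quarry=11, Maris=26 ⇒ Easton
Easton: Orwell=5, Hadley=7, Quarry=8, Maris=24 ⇒ Orwell
Orwell: Hadley=12, Quarry=13, Maris=29 ⇒ Hadley
Hadley: Quarry=15, Maris=22 ⇒ Quarry
Quarry: Maris=16 ⇒ Maris
NN route Fenby → Easton → Orwell → Hadley → Quarry → Maris → Fenby costs 77.
Optimal: Fenby → Easton → Orwell → Quarry → Maris → Hadley → Fenby costs 63 (by enumerating all 60 distinct tours).
Excess = 77 − 63 = 14.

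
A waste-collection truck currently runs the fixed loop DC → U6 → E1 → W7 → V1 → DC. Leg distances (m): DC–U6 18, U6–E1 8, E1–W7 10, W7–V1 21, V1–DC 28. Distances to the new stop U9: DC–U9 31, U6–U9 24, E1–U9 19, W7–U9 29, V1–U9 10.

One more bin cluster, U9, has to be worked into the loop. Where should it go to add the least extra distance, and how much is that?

Minimum extra distance: 13 m, inserting U9 between V1 and DC.

Insertion cost between consecutive stops i–j is d(i,U9) + d(U9,j) − d(i,j):
  between DC and U6: 31 + 24 − 18 = 37
  between U6 and E1: 24 + 19 − 8 = 35
  between E1 and W7: 19 + 29 − 10 = 38
  between W7 and V1: 29 + 10 − 21 = 18
  between V1 and DC: 10 + 31 − 28 = 13
Cheapest insertion is between V1 and DC, adding 13.
New total = 85 + 13 = 98.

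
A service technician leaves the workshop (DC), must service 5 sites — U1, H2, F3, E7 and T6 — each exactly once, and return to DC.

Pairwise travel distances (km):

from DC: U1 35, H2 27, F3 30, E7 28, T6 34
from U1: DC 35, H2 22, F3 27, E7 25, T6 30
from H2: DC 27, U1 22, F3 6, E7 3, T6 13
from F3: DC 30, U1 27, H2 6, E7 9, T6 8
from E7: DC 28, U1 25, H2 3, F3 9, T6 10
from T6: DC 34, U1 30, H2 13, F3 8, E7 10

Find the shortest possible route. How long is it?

With 5 stops there are 5!/2 = 60 distinct round trips (a route and its reverse cost the same).
DC → U1 → H2 → F3 → E7 → T6 → DC: 35+22+6+9+10+34 = 116
DC → U1 → H2 → F3 → T6 → E7 → DC: 35+22+6+8+10+28 = 109
DC → U1 → H2 → E7 → F3 → T6 → DC: 35+22+3+9+8+34 = 111
DC → U1 → H2 → E7 → T6 → F3 → DC: 35+22+3+10+8+30 = 108
DC → U1 → H2 → T6 → F3 → E7 → DC: 35+22+13+8+9+28 = 115
DC → U1 → H2 → T6 → E7 → F3 → DC: 35+22+13+10+9+30 = 119
DC → U1 → F3 → H2 → E7 → T6 → DC: 35+27+6+3+10+34 = 115
DC → U1 → F3 → H2 → T6 → E7 → DC: 35+27+6+13+10+28 = 119
DC → U1 → F3 → E7 → H2 → T6 → DC: 35+27+9+3+13+34 = 121
DC → U1 → F3 → E7 → T6 → H2 → DC: 35+27+9+10+13+27 = 121
DC → U1 → F3 → T6 → H2 → E7 → DC: 35+27+8+13+3+28 = 114
DC → U1 → F3 → T6 → E7 → H2 → DC: 35+27+8+10+3+27 = 110
DC → U1 → E7 → H2 → F3 → T6 → DC: 35+25+3+6+8+34 = 111
DC → U1 → E7 → H2 → T6 → F3 → DC: 35+25+3+13+8+30 = 114
… (46 more)
The minimum is 108.
One optimal route: DC → U1 → H2 → E7 → T6 → F3 → DC (or its reverse).

Minimum total distance: 108 km.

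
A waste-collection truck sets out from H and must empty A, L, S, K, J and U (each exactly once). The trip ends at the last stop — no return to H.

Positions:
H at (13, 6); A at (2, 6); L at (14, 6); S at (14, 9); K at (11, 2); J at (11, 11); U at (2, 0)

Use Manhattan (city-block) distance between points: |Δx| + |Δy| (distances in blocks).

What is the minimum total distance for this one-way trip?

There are 6! = 720 possible orderings.
H → A → L → S → K → J → U: 11+12+3+10+9+20 = 65
H → A → L → S → K → U → J: 11+12+3+10+11+20 = 67
H → A → L → S → J → K → U: 11+12+3+5+9+11 = 51
H → A → L → S → J → U → K: 11+12+3+5+20+11 = 62
H → A → L → S → U → K → J: 11+12+3+21+11+9 = 67
H → A → L → S → U → J → K: 11+12+3+21+20+9 = 76
H → A → L → K → S → J → U: 11+12+7+10+5+20 = 65
H → A → L → K → S → U → J: 11+12+7+10+21+20 = 81
… (712 more)
H → L → S → J → K → U → A: 1+3+5+9+11+6 = 35  ← best
The minimum is 35.
One shortest path: H → L → S → J → K → U → A.

35 blocks — the minimum one-way total.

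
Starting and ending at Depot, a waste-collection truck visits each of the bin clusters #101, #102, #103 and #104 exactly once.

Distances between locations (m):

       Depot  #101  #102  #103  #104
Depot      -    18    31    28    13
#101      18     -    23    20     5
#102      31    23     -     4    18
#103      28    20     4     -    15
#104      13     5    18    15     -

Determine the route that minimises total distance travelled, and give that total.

Minimum total distance: 73 m.

With 4 stops there are 4!/2 = 12 distinct round trips (a route and its reverse cost the same).
Depot→#101→#102→#103→#104→Depot: 18+23+4+15+13 = 73
Depot→#101→#102→#104→#103→Depot: 18+23+18+15+28 = 102
Depot→#101→#103→#102→#104→Depot: 18+20+4+18+13 = 73
Depot→#101→#103→#104→#102→Depot: 18+20+15+18+31 = 102
Depot→#101→#104→#102→#103→Depot: 18+5+18+4+28 = 73
Depot→#101→#104→#103→#102→Depot: 18+5+15+4+31 = 73
Depot→#102→#101→#103→#104→Depot: 31+23+20+15+13 = 102
Depot→#102→#101→#104→#103→Depot: 31+23+5+15+28 = 102
Depot→#102→#103→#101→#104→Depot: 31+4+20+5+13 = 73
Depot→#102→#104→#101→#103→Depot: 31+18+5+20+28 = 102
Depot→#103→#101→#102→#104→Depot: 28+20+23+18+13 = 102
Depot→#103→#102→#101→#104→Depot: 28+4+23+5+13 = 73
The minimum is 73.
One optimal route: Depot → #101 → #102 → #103 → #104 → Depot (or its reverse).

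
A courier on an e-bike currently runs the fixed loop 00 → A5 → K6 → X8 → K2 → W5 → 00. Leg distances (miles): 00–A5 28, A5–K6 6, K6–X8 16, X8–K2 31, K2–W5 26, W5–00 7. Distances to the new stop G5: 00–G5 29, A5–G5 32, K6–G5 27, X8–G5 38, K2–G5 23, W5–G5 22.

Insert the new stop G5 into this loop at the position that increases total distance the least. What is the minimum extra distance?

Insertion cost between consecutive stops i–j is d(i,G5) + d(G5,j) − d(i,j):
  between 00 and A5: 29 + 32 − 28 = 33
  between A5 and K6: 32 + 27 − 6 = 53
  between K6 and X8: 27 + 38 − 16 = 49
  between X8 and K2: 38 + 23 − 31 = 30
  between K2 and W5: 23 + 22 − 26 = 19
  between W5 and 00: 22 + 29 − 7 = 44
Cheapest insertion is between K2 and W5, adding 19.
New total = 114 + 19 = 133.

Minimum extra distance: 19 miles, inserting G5 between K2 and W5.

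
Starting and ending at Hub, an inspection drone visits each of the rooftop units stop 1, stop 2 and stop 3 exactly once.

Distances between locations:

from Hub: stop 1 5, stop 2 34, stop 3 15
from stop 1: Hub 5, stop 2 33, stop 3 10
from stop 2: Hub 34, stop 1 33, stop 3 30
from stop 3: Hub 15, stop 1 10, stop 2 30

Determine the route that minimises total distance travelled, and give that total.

Hub - stop 1 - stop 2 - stop 3 - Hub: 5+33+30+15 = 83
Hub - stop 1 - stop 3 - stop 2 - Hub: 5+10+30+34 = 79
Hub - stop 2 - stop 1 - stop 3 - Hub: 34+33+10+15 = 92
The minimum is 79.
One optimal route: Hub → stop 1 → stop 3 → stop 2 → Hub (or its reverse).

Minimum total distance: 79.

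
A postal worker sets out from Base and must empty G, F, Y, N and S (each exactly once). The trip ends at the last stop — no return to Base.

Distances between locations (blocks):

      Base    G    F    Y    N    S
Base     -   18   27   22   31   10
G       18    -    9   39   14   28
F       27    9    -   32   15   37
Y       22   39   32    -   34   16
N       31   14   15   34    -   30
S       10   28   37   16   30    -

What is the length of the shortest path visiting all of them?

There are 5! = 120 possible orderings.
Base - G - F - Y - N - S: 18+9+32+34+30 = 123
Base - G - F - Y - S - N: 18+9+32+16+30 = 105
Base - G - F - N - Y - S: 18+9+15+34+16 = 92
Base - G - F - N - S - Y: 18+9+15+30+16 = 88
Base - G - F - S - Y - N: 18+9+37+16+34 = 114
Base - G - F - S - N - Y: 18+9+37+30+34 = 128
Base - G - Y - F - N - S: 18+39+32+15+30 = 134
Base - G - Y - F - S - N: 18+39+32+37+30 = 156
Base - G - Y - N - F - S: 18+39+34+15+37 = 143
Base - G - Y - N - S - F: 18+39+34+30+37 = 158
Base - G - Y - S - F - N: 18+39+16+37+15 = 125
Base - G - Y - S - N - F: 18+39+16+30+15 = 118
Base - G - N - F - Y - S: 18+14+15+32+16 = 95
Base - G - N - F - S - Y: 18+14+15+37+16 = 100
… (106 more)
Base - S - Y - F - G - N: 10+16+32+9+14 = 81  ← best
The minimum is 81.
One shortest path: Base → S → Y → F → G → N.

Shortest open route: 81 blocks.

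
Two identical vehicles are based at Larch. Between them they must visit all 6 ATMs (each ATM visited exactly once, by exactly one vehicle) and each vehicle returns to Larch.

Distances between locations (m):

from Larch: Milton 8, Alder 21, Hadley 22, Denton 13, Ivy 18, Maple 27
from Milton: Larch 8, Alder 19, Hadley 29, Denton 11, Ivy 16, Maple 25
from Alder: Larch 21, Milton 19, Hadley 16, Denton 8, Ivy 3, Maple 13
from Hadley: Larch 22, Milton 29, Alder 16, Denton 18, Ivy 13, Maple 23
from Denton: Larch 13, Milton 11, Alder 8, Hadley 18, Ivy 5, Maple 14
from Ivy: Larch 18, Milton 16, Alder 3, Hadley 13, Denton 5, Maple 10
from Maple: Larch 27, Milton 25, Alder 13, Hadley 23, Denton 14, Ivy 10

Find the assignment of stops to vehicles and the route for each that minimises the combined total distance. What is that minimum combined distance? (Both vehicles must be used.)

94 m — the smallest possible combined total.

There are 2^5 − 1 = 31 ways to divide the 6 stops into two non-empty groups. For each, the best each vehicle can do is its own shortest tour through its group:
  {Milton} + {Alder, Hadley, Denton, Ivy, Maple}: 16 + 78 = 94
  {Alder} + {Milton, Hadley, Denton, Ivy, Maple}: 42 + 78 = 120
  {Milton, Alder} + {Hadley, Denton, Ivy, Maple}: 48 + 72 = 120
  {Hadley} + {Milton, Alder, Denton, Ivy, Maple}: 44 + 67 = 111
  {Milton, Hadley} + {Alder, Denton, Ivy, Maple}: 59 + 61 = 120
  {Alder, Hadley} + {Milton, Denton, Ivy, Maple}: 59 + 61 = 120
  … (31 splits in total)
Best: vehicle 1 Larch → Milton → Larch = 16; vehicle 2 Larch → Hadley → Alder → Ivy → Maple → Denton → Larch = 78; combined 94.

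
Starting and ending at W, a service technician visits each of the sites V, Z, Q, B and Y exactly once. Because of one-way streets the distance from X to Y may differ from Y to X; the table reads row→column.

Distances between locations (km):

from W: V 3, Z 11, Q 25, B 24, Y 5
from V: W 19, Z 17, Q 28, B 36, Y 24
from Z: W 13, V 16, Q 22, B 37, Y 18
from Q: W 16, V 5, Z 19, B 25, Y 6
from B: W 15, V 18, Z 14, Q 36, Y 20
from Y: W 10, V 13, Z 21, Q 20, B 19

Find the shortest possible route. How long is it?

82 km — the shortest possible round trip.

W-V-Z-Q-B-Y-W: 3+17+22+25+20+10 = 97
W-V-Z-Q-Y-B-W: 3+17+22+6+19+15 = 82
W-V-Z-B-Q-Y-W: 3+17+37+36+6+10 = 109
W-V-Z-B-Y-Q-W: 3+17+37+20+20+16 = 113
W-V-Z-Y-Q-B-W: 3+17+18+20+25+15 = 98
W-V-Z-Y-B-Q-W: 3+17+18+19+36+16 = 109
W-V-Q-Z-B-Y-W: 3+28+19+37+20+10 = 117
W-V-Q-Z-Y-B-W: 3+28+19+18+19+15 = 102
W-V-Q-B-Z-Y-W: 3+28+25+14+18+10 = 98
W-V-Q-B-Y-Z-W: 3+28+25+20+21+13 = 110
W-V-Q-Y-Z-B-W: 3+28+6+21+37+15 = 110
W-V-Q-Y-B-Z-W: 3+28+6+19+14+13 = 83
W-V-B-Z-Q-Y-W: 3+36+14+22+6+10 = 91
W-V-B-Z-Y-Q-W: 3+36+14+18+20+16 = 107
… (106 more)
The minimum is 82.
One optimal route: W → V → Z → Q → Y → B → W.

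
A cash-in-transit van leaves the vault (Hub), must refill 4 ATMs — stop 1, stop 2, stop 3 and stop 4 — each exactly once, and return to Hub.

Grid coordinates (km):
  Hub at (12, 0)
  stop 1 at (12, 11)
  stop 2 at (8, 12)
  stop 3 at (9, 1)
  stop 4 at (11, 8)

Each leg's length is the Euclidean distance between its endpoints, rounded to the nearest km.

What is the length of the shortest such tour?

29 km — the shortest possible round trip.

With 4 stops there are 4!/2 = 12 distinct round trips (a route and its reverse cost the same).
Hub-stop 1-stop 2-stop 3-stop 4-Hub: 11+4+11+7+8 = 41
Hub-stop 1-stop 2-stop 4-stop 3-Hub: 11+4+5+7+3 = 30
Hub-stop 1-stop 3-stop 2-stop 4-Hub: 11+10+11+5+8 = 45
Hub-stop 1-stop 3-stop 4-stop 2-Hub: 11+10+7+5+13 = 46
Hub-stop 1-stop 4-stop 2-stop 3-Hub: 11+3+5+11+3 = 33
Hub-stop 1-stop 4-stop 3-stop 2-Hub: 11+3+7+11+13 = 45
Hub-stop 2-stop 1-stop 3-stop 4-Hub: 13+4+10+7+8 = 42
Hub-stop 2-stop 1-stop 4-stop 3-Hub: 13+4+3+7+3 = 30
Hub-stop 2-stop 3-stop 1-stop 4-Hub: 13+11+10+3+8 = 45
Hub-stop 2-stop 4-stop 1-stop 3-Hub: 13+5+3+10+3 = 34
Hub-stop 3-stop 1-stop 2-stop 4-Hub: 3+10+4+5+8 = 30
Hub-stop 3-stop 2-stop 1-stop 4-Hub: 3+11+4+3+8 = 29
The minimum is 29.
One optimal route: Hub → stop 3 → stop 2 → stop 1 → stop 4 → Hub (or its reverse).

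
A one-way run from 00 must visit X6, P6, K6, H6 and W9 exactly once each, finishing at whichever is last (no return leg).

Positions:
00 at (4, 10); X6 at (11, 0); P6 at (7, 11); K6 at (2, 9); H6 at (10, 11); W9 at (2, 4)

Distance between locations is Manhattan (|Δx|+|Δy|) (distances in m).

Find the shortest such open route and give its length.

Minimum one-way distance = 35 m.

There are 5! = 120 possible orderings.
00 - X6 - P6 - K6 - H6 - W9: 17+15+7+10+15 = 64
00 - X6 - P6 - K6 - W9 - H6: 17+15+7+5+15 = 59
00 - X6 - P6 - H6 - K6 - W9: 17+15+3+10+5 = 50
00 - X6 - P6 - H6 - W9 - K6: 17+15+3+15+5 = 55
00 - X6 - P6 - W9 - K6 - H6: 17+15+12+5+10 = 59
00 - X6 - P6 - W9 - H6 - K6: 17+15+12+15+10 = 69
00 - X6 - K6 - P6 - H6 - W9: 17+18+7+3+15 = 60
00 - X6 - K6 - P6 - W9 - H6: 17+18+7+12+15 = 69
00 - X6 - K6 - H6 - P6 - W9: 17+18+10+3+12 = 60
00 - X6 - K6 - H6 - W9 - P6: 17+18+10+15+12 = 72
00 - X6 - K6 - W9 - P6 - H6: 17+18+5+12+3 = 55
00 - X6 - K6 - W9 - H6 - P6: 17+18+5+15+3 = 58
00 - X6 - H6 - P6 - K6 - W9: 17+12+3+7+5 = 44
00 - X6 - H6 - P6 - W9 - K6: 17+12+3+12+5 = 49
… (106 more)
00 - P6 - H6 - K6 - W9 - X6: 4+3+10+5+13 = 35  ← best
The minimum is 35.
One shortest path: 00 → P6 → H6 → K6 → W9 → X6.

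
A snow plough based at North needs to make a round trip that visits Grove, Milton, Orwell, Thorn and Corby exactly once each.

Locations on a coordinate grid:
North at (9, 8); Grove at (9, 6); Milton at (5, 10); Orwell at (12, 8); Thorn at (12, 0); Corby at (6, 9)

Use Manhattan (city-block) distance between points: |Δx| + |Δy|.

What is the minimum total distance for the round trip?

With 5 stops there are 5!/2 = 60 distinct round trips (a route and its reverse cost the same).
North→Grove→Milton→Orwell→Thorn→Corby→North: 2+8+9+8+15+4 = 46
North→Grove→Milton→Orwell→Corby→Thorn→North: 2+8+9+7+15+11 = 52
North→Grove→Milton→Thorn→Orwell→Corby→North: 2+8+17+8+7+4 = 46
North→Grove→Milton→Thorn→Corby→Orwell→North: 2+8+17+15+7+3 = 52
North→Grove→Milton→Corby→Orwell→Thorn→North: 2+8+2+7+8+11 = 38
North→Grove→Milton→Corby→Thorn→Orwell→North: 2+8+2+15+8+3 = 38
North→Grove→Orwell→Milton→Thorn→Corby→North: 2+5+9+17+15+4 = 52
North→Grove→Orwell→Milton→Corby→Thorn→North: 2+5+9+2+15+11 = 44
North→Grove→Orwell→Thorn→Milton→Corby→North: 2+5+8+17+2+4 = 38
North→Grove→Orwell→Thorn→Corby→Milton→North: 2+5+8+15+2+6 = 38
North→Grove→Orwell→Corby→Milton→Thorn→North: 2+5+7+2+17+11 = 44
North→Grove→Orwell→Corby→Thorn→Milton→North: 2+5+7+15+17+6 = 52
North→Grove→Thorn→Milton→Orwell→Corby→North: 2+9+17+9+7+4 = 48
North→Grove→Thorn→Milton→Corby→Orwell→North: 2+9+17+2+7+3 = 40
… (46 more)
North→Grove→Thorn→Orwell→Milton→Corby→North: 2+9+8+9+2+4 = 34  ← best
The minimum is 34.
One optimal route: North → Grove → Thorn → Orwell → Milton → Corby → North (or its reverse).

Shortest round trip = 34.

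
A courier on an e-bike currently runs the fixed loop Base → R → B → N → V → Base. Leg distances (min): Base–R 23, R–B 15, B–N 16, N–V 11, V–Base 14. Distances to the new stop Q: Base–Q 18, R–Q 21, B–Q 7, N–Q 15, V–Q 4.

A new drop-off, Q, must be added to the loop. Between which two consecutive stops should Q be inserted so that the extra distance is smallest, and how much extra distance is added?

+6 min — insert Q between B and N.

Insertion cost between consecutive stops i–j is d(i,Q) + d(Q,j) − d(i,j):
  between Base and R: 18 + 21 − 23 = 16
  between R and B: 21 + 7 − 15 = 13
  between B and N: 7 + 15 − 16 = 6
  between N and V: 15 + 4 − 11 = 8
  between V and Base: 4 + 18 − 14 = 8
Cheapest insertion is between B and N, adding 6.
New total = 79 + 6 = 85.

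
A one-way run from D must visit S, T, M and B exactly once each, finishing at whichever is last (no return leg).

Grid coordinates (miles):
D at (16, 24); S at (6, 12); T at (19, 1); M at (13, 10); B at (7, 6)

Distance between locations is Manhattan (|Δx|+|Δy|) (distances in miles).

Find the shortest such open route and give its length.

There are 4! = 24 possible orderings.
D - S - T - M - B: 22+24+15+10 = 71
D - S - T - B - M: 22+24+17+10 = 73
D - S - M - T - B: 22+9+15+17 = 63
D - S - M - B - T: 22+9+10+17 = 58
D - S - B - T - M: 22+7+17+15 = 61
D - S - B - M - T: 22+7+10+15 = 54
D - T - S - M - B: 26+24+9+10 = 69
D - T - S - B - M: 26+24+7+10 = 67
D - T - M - S - B: 26+15+9+7 = 57
D - T - M - B - S: 26+15+10+7 = 58
D - T - B - S - M: 26+17+7+9 = 59
D - T - B - M - S: 26+17+10+9 = 62
D - M - S - T - B: 17+9+24+17 = 67
D - M - S - B - T: 17+9+7+17 = 50
… (10 more)
The minimum is 50.
One shortest path: D → M → S → B → T.

50 miles — the minimum one-way total.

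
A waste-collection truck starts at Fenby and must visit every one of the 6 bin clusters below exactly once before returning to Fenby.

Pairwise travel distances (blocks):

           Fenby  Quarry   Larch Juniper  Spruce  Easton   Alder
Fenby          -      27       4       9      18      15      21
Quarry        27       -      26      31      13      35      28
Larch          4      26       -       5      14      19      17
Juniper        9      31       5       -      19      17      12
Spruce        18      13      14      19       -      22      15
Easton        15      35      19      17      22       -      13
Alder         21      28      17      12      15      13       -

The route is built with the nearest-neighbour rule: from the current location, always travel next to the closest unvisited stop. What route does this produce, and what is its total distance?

From Fenby: distances to unvisited — Larch=4, Juniper=9, Easton=15, Spruce=18, Alder=21, Quarry=27. Nearest is Larch (4).
From Larch: distances to unvisited — Juniper=5, Spruce=14, Alder=17, Easton=19, Quarry=26. Nearest is Juniper (5).
From Juniper: distances to unvisited — Alder=12, Easton=17, Spruce=19, Quarry=31. Nearest is Alder (12).
From Alder: distances to unvisited — Easton=13, Spruce=15, Quarry=28. Nearest is Easton (13).
From Easton: distances to unvisited — Spruce=22, Quarry=35. Nearest is Spruce (22).
From Spruce: distances to unvisited — Quarry=13. Nearest is Quarry (13).
Return Quarry→Fenby: 27.
Total = 4 + 5 + 12 + 13 + 22 + 13 + 27 = 96.

96 blocks along Fenby → Larch → Juniper → Alder → Easton → Spruce → Quarry → Fenby.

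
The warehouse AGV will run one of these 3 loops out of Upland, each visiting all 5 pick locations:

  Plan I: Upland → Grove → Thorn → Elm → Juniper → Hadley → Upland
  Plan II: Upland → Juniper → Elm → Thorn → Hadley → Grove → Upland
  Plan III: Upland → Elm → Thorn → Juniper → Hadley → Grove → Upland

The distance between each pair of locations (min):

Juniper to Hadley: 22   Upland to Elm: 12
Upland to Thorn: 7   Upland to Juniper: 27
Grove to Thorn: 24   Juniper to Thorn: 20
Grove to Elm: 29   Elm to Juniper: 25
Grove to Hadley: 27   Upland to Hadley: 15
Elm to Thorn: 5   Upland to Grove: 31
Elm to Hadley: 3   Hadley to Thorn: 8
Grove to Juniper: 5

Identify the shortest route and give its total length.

Plan I: 31 + 24 + 5 + 25 + 22 + 15 = 122
Plan II: 27 + 25 + 5 + 8 + 27 + 31 = 123
Plan III: 12 + 5 + 20 + 22 + 27 + 31 = 117

Shortest is Plan III, total 117 min.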